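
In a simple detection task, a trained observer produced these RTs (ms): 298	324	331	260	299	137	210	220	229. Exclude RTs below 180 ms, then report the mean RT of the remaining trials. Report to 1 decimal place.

Excluded: 137
Retained (n=8): Σ = 2171
Mean = 2171/8 = 271.3750

271.4 ms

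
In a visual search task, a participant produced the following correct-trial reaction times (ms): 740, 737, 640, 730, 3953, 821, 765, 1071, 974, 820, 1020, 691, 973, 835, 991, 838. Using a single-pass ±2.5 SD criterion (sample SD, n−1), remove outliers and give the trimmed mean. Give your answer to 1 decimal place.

n = 16, ΣRT = 16599, M = 1037.438
Σ(x−M)² = 9312595.94; s = √(9312595.94/15) = 787.934
Cutoffs: 1037.438 ± 2.5·787.934 → [-932.4, 3007.3]
Outside: 3953 → excluded.
Retained (n=15): Σ = 12646, mean = 12646/15 = 843.067

843.1 ms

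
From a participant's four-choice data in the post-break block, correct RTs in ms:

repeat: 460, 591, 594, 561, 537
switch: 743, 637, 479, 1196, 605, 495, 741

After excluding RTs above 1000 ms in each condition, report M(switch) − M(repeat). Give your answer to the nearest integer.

68 ms

switch: exclude 1196
M(repeat) = 2743/5 = 548.600
M(switch) = 3700/6 = 616.667
Difference = 616.667 − 548.600 = 68.067 ms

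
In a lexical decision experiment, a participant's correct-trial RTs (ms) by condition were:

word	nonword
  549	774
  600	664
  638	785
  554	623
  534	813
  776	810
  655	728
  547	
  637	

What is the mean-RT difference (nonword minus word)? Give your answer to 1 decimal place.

M(word) = 5490/9 = 610.000
M(nonword) = 5197/7 = 742.429
Difference = 742.429 − 610.000 = 132.429 ms

132.4 ms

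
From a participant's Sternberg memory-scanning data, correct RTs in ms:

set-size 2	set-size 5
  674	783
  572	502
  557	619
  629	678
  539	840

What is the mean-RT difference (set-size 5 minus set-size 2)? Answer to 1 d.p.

90.2 ms

M(set-size 2) = 2971/5 = 594.200
M(set-size 5) = 3422/5 = 684.400
Difference = 684.400 − 594.200 = 90.200 ms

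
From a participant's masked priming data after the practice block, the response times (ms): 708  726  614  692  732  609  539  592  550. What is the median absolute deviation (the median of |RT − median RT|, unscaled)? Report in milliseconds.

75 ms

Sorted: 539, 550, 592, 609, 614, 692, 708, 726, 732 → median = 614
|x − 614|: 94, 112, 0, 78, 118, 5, 75, 22, 64
Sorted deviations: 0, 5, 22, 64, 75, 78, 94, 112, 118 → MAD = 75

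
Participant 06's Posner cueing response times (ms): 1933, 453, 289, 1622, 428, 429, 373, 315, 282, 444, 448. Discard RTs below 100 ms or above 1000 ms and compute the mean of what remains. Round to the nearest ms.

Excluded: 1622, 1933
Retained (n=9): Σ = 3461
Mean = 3461/9 = 384.5556

385 ms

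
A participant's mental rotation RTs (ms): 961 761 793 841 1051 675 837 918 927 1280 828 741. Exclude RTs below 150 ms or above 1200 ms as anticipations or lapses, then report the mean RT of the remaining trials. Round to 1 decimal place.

848.5 ms

Excluded: 1280
Retained (n=11): Σ = 9333
Mean = 9333/11 = 848.4545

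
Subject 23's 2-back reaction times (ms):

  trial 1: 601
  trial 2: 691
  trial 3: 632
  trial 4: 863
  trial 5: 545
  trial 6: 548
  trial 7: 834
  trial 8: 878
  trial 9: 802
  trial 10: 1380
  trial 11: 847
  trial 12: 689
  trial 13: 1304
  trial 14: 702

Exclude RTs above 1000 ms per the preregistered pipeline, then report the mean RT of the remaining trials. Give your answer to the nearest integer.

Excluded: 1304, 1380
Retained (n=12): Σ = 8632
Mean = 8632/12 = 719.3333

719 ms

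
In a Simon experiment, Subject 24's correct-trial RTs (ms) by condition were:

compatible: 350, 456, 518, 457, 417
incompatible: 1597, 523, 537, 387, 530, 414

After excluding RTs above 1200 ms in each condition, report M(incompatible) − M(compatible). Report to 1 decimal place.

incompatible: exclude 1597
M(compatible) = 2198/5 = 439.600
M(incompatible) = 2391/5 = 478.200
Difference = 478.200 − 439.600 = 38.600 ms

38.6 ms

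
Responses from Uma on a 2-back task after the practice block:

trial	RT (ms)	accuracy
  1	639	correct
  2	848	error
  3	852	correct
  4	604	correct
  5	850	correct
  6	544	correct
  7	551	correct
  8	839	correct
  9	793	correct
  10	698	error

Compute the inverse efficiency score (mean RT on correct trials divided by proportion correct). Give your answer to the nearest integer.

886 ms

Correct trials (n=8): 639, 852, 604, 850, 544, 551, 839, 793
Mean correct RT = 5672/8 = 709.0000 ms
Proportion correct = 8/10
IES = 709.0000 / (8/10) = 886.250 ms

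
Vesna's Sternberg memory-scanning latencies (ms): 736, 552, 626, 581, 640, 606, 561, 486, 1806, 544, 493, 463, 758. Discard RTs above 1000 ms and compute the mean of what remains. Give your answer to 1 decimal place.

587.2 ms

Excluded: 1806
Retained (n=12): Σ = 7046
Mean = 7046/12 = 587.1667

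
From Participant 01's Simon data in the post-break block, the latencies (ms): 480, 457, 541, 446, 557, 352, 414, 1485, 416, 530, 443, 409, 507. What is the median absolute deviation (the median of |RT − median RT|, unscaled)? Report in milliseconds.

Sorted: 352, 409, 414, 416, 443, 446, 457, 480, 507, 530, 541, 557, 1485 → median = 457
|x − 457|: 23, 0, 84, 11, 100, 105, 43, 1028, 41, 73, 14, 48, 50
Sorted deviations: 0, 11, 14, 23, 41, 43, 48, 50, 73, 84, 100, 105, 1028 → MAD = 48

48 ms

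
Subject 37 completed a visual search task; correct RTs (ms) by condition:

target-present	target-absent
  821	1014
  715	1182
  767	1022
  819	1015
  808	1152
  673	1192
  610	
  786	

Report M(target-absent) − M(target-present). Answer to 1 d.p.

M(target-present) = 5999/8 = 749.875
M(target-absent) = 6577/6 = 1096.167
Difference = 1096.167 − 749.875 = 346.292 ms

346.3 ms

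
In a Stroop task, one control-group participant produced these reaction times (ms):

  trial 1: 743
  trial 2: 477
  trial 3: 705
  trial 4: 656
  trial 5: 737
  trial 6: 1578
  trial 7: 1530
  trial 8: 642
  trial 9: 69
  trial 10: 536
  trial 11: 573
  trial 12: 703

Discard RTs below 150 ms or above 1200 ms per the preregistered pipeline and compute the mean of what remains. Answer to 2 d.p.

641.33 ms

Excluded: 69, 1530, 1578
Retained (n=9): Σ = 5772
Mean = 5772/9 = 641.3333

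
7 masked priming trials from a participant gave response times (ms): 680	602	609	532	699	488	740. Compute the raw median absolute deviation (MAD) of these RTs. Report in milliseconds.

77 ms

Sorted: 488, 532, 602, 609, 680, 699, 740 → median = 609
|x − 609|: 71, 7, 0, 77, 90, 121, 131
Sorted deviations: 0, 7, 71, 77, 90, 121, 131 → MAD = 77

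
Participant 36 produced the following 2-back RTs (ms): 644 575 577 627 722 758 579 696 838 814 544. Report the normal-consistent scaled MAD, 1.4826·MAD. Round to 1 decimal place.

Sorted: 544, 575, 577, 579, 627, 644, 696, 722, 758, 814, 838 → median = 644
|x − 644| sorted: 0, 17, 52, 65, 67, 69, 78, 100, 114, 170, 194 → MAD = 69
Robust SD ≈ 1.4826 × 69 = 102.299

102.3 ms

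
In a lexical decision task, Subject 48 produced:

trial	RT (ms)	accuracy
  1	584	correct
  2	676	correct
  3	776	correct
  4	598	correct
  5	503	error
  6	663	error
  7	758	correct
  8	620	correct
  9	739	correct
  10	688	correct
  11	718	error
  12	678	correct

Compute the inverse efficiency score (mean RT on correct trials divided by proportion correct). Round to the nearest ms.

906 ms

Correct trials (n=9): 584, 676, 776, 598, 758, 620, 739, 688, 678
Mean correct RT = 6117/9 = 679.6667 ms
Proportion correct = 9/12
IES = 679.6667 / (9/12) = 906.222 ms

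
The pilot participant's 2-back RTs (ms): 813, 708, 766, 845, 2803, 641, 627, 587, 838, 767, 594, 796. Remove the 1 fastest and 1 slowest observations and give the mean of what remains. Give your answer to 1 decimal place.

739.5 ms

Sorted: 587, 594, 627, 641, 708, 766, 767, 796, 813, 838, 845, 2803
Drop lowest 1 (587) and highest 1 (2803)
Remaining (n=10): Σ = 7395, mean = 7395/10 = 739.500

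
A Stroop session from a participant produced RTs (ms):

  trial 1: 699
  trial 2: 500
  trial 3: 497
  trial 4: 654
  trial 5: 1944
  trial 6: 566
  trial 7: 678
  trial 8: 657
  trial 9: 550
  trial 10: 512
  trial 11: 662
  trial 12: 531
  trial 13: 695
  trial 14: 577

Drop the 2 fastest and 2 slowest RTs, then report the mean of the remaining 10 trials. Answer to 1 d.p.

608.2 ms

Sorted: 497, 500, 512, 531, 550, 566, 577, 654, 657, 662, 678, 695, 699, 1944
Drop lowest 2 (497, 500) and highest 2 (699, 1944)
Remaining (n=10): Σ = 6082, mean = 6082/10 = 608.200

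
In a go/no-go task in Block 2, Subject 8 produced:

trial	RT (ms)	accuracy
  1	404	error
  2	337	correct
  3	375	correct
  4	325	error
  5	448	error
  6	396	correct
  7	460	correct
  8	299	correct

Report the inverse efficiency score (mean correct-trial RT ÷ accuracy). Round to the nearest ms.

597 ms

Correct trials (n=5): 337, 375, 396, 460, 299
Mean correct RT = 1867/5 = 373.4000 ms
Proportion correct = 5/8
IES = 373.4000 / (5/8) = 597.440 ms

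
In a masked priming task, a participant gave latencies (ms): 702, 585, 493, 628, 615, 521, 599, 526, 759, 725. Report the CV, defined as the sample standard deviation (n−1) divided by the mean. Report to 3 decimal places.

n = 10, Σ = 6153, M = 615.3000
Σ(x−M)² = 73370.100; s = √(73370.100/9) = 90.2897
CV = 90.2897 / 615.3000 = 0.14674

0.147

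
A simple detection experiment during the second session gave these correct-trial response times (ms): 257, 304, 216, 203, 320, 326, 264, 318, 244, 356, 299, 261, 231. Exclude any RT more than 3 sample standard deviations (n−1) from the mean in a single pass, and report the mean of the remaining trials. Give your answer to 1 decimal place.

276.8 ms

n = 13, ΣRT = 3599, M = 276.846
Σ(x−M)² = 26611.69; s = √(26611.69/12) = 47.092
Cutoffs: 276.846 ± 3·47.092 → [135.6, 418.1]
No RTs fall outside the cutoffs; all 13 retained. Mean = 3599/13 = 276.846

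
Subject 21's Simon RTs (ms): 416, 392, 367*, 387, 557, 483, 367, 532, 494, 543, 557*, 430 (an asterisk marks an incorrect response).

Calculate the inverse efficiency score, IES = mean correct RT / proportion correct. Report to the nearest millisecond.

552 ms

Correct trials (n=10): 416, 392, 387, 557, 483, 367, 532, 494, 543, 430
Mean correct RT = 4601/10 = 460.1000 ms
Proportion correct = 10/12
IES = 460.1000 / (10/12) = 552.120 ms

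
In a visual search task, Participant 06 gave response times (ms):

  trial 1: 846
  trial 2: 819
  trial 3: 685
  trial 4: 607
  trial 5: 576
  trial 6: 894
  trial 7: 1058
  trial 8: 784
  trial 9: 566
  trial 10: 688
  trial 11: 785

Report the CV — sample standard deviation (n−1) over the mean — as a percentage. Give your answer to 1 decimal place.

n = 11, Σ = 8308, M = 755.2727
Σ(x−M)² = 224302.182; s = √(224302.182/10) = 149.7672
CV = 149.7672 / 755.2727 = 0.19830 = 19.830%

19.8%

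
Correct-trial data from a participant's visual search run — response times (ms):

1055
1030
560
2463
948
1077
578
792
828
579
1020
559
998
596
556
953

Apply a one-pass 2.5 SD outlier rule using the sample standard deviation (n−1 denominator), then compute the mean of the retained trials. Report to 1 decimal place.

n = 16, ΣRT = 14592, M = 912.000
Σ(x−M)² = 3208242.00; s = √(3208242.00/15) = 462.475
Cutoffs: 912.000 ± 2.5·462.475 → [-244.2, 2068.2]
Outside: 2463 → excluded.
Retained (n=15): Σ = 12129, mean = 12129/15 = 808.600

808.6 ms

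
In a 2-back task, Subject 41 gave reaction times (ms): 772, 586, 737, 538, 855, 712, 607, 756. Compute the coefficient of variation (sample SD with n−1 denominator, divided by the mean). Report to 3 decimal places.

n = 8, Σ = 5563, M = 695.3750
Σ(x−M)² = 81575.875; s = √(81575.875/7) = 107.9523
CV = 107.9523 / 695.3750 = 0.15524

0.155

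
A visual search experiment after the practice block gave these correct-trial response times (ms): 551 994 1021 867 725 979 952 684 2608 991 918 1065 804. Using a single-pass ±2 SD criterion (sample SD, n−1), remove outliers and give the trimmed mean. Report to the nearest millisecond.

879 ms

n = 13, ΣRT = 13159, M = 1012.231
Σ(x−M)² = 3031158.31; s = √(3031158.31/12) = 502.590
Cutoffs: 1012.231 ± 2·502.590 → [7.1, 2017.4]
Outside: 2608 → excluded.
Retained (n=12): Σ = 10551, mean = 10551/12 = 879.250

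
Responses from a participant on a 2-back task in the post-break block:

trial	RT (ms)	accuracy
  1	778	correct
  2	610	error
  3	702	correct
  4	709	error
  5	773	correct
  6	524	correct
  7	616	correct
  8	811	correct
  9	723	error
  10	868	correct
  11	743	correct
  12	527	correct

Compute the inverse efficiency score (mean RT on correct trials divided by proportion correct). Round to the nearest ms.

Correct trials (n=9): 778, 702, 773, 524, 616, 811, 868, 743, 527
Mean correct RT = 6342/9 = 704.6667 ms
Proportion correct = 9/12
IES = 704.6667 / (9/12) = 939.556 ms

940 ms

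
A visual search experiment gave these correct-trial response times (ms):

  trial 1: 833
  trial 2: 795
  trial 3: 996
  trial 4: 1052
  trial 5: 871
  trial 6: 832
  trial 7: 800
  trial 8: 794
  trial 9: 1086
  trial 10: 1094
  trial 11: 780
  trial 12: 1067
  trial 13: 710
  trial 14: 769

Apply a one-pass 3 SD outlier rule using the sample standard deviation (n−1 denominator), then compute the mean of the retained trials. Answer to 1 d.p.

891.4 ms

n = 14, ΣRT = 12479, M = 891.357
Σ(x−M)² = 241271.21; s = √(241271.21/13) = 136.233
Cutoffs: 891.357 ± 3·136.233 → [482.7, 1300.1]
No RTs fall outside the cutoffs; all 14 retained. Mean = 12479/14 = 891.357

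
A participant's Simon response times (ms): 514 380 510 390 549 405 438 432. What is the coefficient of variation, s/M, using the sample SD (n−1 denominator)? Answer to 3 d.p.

0.141

n = 8, Σ = 3618, M = 452.2500
Σ(x−M)² = 28449.500; s = √(28449.500/7) = 63.7512
CV = 63.7512 / 452.2500 = 0.14096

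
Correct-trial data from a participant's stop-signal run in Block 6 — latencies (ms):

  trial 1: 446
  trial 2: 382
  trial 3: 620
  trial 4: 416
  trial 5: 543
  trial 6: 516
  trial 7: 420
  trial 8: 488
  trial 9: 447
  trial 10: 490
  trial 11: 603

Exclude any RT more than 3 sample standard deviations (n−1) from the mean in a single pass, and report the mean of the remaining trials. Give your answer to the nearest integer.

488 ms

n = 11, ΣRT = 5371, M = 488.273
Σ(x−M)² = 58950.18; s = √(58950.18/10) = 76.779
Cutoffs: 488.273 ± 3·76.779 → [257.9, 718.6]
No RTs fall outside the cutoffs; all 11 retained. Mean = 5371/11 = 488.273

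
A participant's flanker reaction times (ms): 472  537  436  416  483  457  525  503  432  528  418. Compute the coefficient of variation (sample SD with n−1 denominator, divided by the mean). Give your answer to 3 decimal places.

n = 11, Σ = 5207, M = 473.3636
Σ(x−M)² = 20404.545; s = √(20404.545/10) = 45.1714
CV = 45.1714 / 473.3636 = 0.09543

0.095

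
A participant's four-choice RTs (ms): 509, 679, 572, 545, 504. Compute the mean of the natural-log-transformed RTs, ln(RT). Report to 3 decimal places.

ln(RT): 6.2324, 6.5206, 6.3491, 6.3008, 6.2226
Σ ln(RT) = 31.6256
Mean = 31.6256/5 = 6.32511

6.325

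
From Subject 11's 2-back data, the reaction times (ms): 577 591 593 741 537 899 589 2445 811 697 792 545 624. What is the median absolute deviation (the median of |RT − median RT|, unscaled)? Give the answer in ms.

79 ms

Sorted: 537, 545, 577, 589, 591, 593, 624, 697, 741, 792, 811, 899, 2445 → median = 624
|x − 624|: 47, 33, 31, 117, 87, 275, 35, 1821, 187, 73, 168, 79, 0
Sorted deviations: 0, 31, 33, 35, 47, 73, 79, 87, 117, 168, 187, 275, 1821 → MAD = 79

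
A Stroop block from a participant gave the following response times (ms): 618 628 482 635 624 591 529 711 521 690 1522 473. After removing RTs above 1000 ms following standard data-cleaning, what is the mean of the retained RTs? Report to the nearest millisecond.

Excluded: 1522
Retained (n=11): Σ = 6502
Mean = 6502/11 = 591.0909

591 ms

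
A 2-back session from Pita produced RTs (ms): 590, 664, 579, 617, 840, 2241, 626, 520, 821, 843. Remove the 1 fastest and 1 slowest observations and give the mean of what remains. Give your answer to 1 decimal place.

697.5 ms

Sorted: 520, 579, 590, 617, 626, 664, 821, 840, 843, 2241
Drop lowest 1 (520) and highest 1 (2241)
Remaining (n=8): Σ = 5580, mean = 5580/8 = 697.500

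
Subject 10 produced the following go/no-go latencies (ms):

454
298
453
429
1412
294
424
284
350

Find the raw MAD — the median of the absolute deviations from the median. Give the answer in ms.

74 ms

Sorted: 284, 294, 298, 350, 424, 429, 453, 454, 1412 → median = 424
|x − 424|: 30, 126, 29, 5, 988, 130, 0, 140, 74
Sorted deviations: 0, 5, 29, 30, 74, 126, 130, 140, 988 → MAD = 74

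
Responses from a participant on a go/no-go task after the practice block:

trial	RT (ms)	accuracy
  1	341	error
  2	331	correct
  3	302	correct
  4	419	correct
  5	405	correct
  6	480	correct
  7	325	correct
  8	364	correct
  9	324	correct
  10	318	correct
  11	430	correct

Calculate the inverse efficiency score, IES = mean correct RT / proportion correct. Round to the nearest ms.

407 ms

Correct trials (n=10): 331, 302, 419, 405, 480, 325, 364, 324, 318, 430
Mean correct RT = 3698/10 = 369.8000 ms
Proportion correct = 10/11
IES = 369.8000 / (10/11) = 406.780 ms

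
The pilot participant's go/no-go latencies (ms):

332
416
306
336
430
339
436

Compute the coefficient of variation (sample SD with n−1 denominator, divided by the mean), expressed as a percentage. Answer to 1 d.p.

n = 7, Σ = 2595, M = 370.7143
Σ(x−M)² = 17725.429; s = √(17725.429/6) = 54.3529
CV = 54.3529 / 370.7143 = 0.14662 = 14.662%

14.7%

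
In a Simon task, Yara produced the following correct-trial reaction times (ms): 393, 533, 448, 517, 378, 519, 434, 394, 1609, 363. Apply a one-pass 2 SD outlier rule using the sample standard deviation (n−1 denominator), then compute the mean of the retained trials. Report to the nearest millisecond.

442 ms

n = 10, ΣRT = 5588, M = 558.800
Σ(x−M)² = 1260443.60; s = √(1260443.60/9) = 374.232
Cutoffs: 558.800 ± 2·374.232 → [-189.7, 1307.3]
Outside: 1609 → excluded.
Retained (n=9): Σ = 3979, mean = 3979/9 = 442.111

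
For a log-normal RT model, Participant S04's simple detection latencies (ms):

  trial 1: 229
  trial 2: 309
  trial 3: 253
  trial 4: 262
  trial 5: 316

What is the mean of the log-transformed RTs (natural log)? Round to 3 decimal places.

5.605

ln(RT): 5.4337, 5.7333, 5.5334, 5.5683, 5.7557
Σ ln(RT) = 28.0245
Mean = 28.0245/5 = 5.60491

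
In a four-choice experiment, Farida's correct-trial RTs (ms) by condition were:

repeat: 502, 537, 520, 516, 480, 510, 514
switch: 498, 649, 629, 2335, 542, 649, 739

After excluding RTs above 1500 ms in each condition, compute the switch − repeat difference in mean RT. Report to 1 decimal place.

switch: exclude 2335
M(repeat) = 3579/7 = 511.286
M(switch) = 3706/6 = 617.667
Difference = 617.667 − 511.286 = 106.381 ms

106.4 ms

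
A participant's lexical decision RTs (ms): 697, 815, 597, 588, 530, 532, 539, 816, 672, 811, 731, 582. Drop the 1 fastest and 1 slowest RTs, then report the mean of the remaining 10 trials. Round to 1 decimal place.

Sorted: 530, 532, 539, 582, 588, 597, 672, 697, 731, 811, 815, 816
Drop lowest 1 (530) and highest 1 (816)
Remaining (n=10): Σ = 6564, mean = 6564/10 = 656.400

656.4 ms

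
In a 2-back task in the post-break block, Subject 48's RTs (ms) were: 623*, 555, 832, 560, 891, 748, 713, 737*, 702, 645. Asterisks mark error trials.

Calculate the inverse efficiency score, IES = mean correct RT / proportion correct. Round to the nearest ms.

882 ms

Correct trials (n=8): 555, 832, 560, 891, 748, 713, 702, 645
Mean correct RT = 5646/8 = 705.7500 ms
Proportion correct = 8/10
IES = 705.7500 / (8/10) = 882.188 ms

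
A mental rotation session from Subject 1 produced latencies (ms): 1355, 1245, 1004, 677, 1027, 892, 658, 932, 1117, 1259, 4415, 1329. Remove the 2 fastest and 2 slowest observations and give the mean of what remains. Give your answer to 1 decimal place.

Sorted: 658, 677, 892, 932, 1004, 1027, 1117, 1245, 1259, 1329, 1355, 4415
Drop lowest 2 (658, 677) and highest 2 (1355, 4415)
Remaining (n=8): Σ = 8805, mean = 8805/8 = 1100.625

1100.6 ms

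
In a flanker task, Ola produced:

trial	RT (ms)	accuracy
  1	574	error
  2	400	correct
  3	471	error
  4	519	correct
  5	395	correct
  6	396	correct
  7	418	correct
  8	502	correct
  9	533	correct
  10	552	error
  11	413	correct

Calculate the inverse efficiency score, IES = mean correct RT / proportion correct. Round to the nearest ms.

615 ms

Correct trials (n=8): 400, 519, 395, 396, 418, 502, 533, 413
Mean correct RT = 3576/8 = 447.0000 ms
Proportion correct = 8/11
IES = 447.0000 / (8/11) = 614.625 ms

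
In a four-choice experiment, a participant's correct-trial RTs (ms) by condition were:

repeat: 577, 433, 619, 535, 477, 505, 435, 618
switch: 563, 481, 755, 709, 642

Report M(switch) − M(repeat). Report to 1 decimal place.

105.1 ms

M(repeat) = 4199/8 = 524.875
M(switch) = 3150/5 = 630.000
Difference = 630.000 − 524.875 = 105.125 ms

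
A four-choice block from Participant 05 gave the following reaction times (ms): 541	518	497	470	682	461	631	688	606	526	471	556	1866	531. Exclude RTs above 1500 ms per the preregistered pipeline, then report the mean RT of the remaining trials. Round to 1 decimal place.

552.2 ms

Excluded: 1866
Retained (n=13): Σ = 7178
Mean = 7178/13 = 552.1538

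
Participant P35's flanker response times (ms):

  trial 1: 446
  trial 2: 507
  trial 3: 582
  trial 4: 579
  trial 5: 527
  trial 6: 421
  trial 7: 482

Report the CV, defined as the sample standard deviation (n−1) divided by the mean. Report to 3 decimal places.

0.122

n = 7, Σ = 3544, M = 506.2857
Σ(x−M)² = 22947.429; s = √(22947.429/6) = 61.8431
CV = 61.8431 / 506.2857 = 0.12215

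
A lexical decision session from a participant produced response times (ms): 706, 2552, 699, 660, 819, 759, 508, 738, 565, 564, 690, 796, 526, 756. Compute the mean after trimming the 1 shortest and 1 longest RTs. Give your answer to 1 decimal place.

689.8 ms

Sorted: 508, 526, 564, 565, 660, 690, 699, 706, 738, 756, 759, 796, 819, 2552
Drop lowest 1 (508) and highest 1 (2552)
Remaining (n=12): Σ = 8278, mean = 8278/12 = 689.833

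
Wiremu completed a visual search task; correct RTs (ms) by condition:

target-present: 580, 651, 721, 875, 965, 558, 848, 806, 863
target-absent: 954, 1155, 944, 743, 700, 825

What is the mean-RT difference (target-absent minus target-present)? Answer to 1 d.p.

M(target-present) = 6867/9 = 763.000
M(target-absent) = 5321/6 = 886.833
Difference = 886.833 − 763.000 = 123.833 ms

123.8 ms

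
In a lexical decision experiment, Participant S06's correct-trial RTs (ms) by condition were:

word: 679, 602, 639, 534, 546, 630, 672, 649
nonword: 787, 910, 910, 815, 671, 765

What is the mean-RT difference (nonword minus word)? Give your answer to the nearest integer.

191 ms

M(word) = 4951/8 = 618.875
M(nonword) = 4858/6 = 809.667
Difference = 809.667 − 618.875 = 190.792 ms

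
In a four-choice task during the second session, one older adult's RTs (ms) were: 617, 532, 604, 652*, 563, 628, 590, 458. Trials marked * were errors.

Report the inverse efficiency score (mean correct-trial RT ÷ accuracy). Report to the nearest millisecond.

652 ms

Correct trials (n=7): 617, 532, 604, 563, 628, 590, 458
Mean correct RT = 3992/7 = 570.2857 ms
Proportion correct = 7/8
IES = 570.2857 / (7/8) = 651.755 ms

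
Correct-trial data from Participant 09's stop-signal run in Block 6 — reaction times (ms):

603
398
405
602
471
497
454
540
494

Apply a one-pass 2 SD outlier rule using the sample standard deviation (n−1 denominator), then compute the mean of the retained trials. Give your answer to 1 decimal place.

n = 9, ΣRT = 4464, M = 496.000
Σ(x−M)² = 44900.00; s = √(44900.00/8) = 74.917
Cutoffs: 496.000 ± 2·74.917 → [346.2, 645.8]
No RTs fall outside the cutoffs; all 9 retained. Mean = 4464/9 = 496.000

496.0 ms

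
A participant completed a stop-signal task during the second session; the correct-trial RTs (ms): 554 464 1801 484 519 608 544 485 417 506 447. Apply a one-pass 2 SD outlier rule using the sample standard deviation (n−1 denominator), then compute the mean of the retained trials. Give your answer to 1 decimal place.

n = 11, ΣRT = 6829, M = 620.818
Σ(x−M)² = 1560421.64; s = √(1560421.64/10) = 395.022
Cutoffs: 620.818 ± 2·395.022 → [-169.2, 1410.9]
Outside: 1801 → excluded.
Retained (n=10): Σ = 5028, mean = 5028/10 = 502.800

502.8 ms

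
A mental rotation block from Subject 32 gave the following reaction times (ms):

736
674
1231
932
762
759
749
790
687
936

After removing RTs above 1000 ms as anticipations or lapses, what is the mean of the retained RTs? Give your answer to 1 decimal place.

780.6 ms

Excluded: 1231
Retained (n=9): Σ = 7025
Mean = 7025/9 = 780.5556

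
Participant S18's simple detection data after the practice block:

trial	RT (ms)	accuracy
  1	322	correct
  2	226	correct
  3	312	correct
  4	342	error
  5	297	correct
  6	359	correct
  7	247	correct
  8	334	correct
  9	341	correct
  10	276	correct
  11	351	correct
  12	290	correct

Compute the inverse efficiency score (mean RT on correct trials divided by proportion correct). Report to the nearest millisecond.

Correct trials (n=11): 322, 226, 312, 297, 359, 247, 334, 341, 276, 351, 290
Mean correct RT = 3355/11 = 305.0000 ms
Proportion correct = 11/12
IES = 305.0000 / (11/12) = 332.727 ms

333 ms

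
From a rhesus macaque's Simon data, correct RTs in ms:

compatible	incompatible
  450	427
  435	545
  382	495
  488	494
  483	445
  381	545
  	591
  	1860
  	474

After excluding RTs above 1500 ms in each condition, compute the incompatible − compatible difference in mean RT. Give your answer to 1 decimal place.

65.5 ms

incompatible: exclude 1860
M(compatible) = 2619/6 = 436.500
M(incompatible) = 4016/8 = 502.000
Difference = 502.000 − 436.500 = 65.500 ms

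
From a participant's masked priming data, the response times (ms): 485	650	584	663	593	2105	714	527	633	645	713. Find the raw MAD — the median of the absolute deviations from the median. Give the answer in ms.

Sorted: 485, 527, 584, 593, 633, 645, 650, 663, 713, 714, 2105 → median = 645
|x − 645|: 160, 5, 61, 18, 52, 1460, 69, 118, 12, 0, 68
Sorted deviations: 0, 5, 12, 18, 52, 61, 68, 69, 118, 160, 1460 → MAD = 61

61 ms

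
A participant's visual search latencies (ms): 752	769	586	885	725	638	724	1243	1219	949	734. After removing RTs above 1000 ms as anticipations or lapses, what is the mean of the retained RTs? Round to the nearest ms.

751 ms

Excluded: 1219, 1243
Retained (n=9): Σ = 6762
Mean = 6762/9 = 751.3333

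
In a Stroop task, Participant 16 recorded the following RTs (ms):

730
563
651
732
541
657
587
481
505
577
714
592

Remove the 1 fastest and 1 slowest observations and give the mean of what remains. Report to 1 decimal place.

611.7 ms

Sorted: 481, 505, 541, 563, 577, 587, 592, 651, 657, 714, 730, 732
Drop lowest 1 (481) and highest 1 (732)
Remaining (n=10): Σ = 6117, mean = 6117/10 = 611.700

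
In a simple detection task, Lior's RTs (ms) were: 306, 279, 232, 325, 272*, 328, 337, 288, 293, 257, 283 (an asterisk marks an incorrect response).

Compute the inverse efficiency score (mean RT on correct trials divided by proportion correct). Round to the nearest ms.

322 ms

Correct trials (n=10): 306, 279, 232, 325, 328, 337, 288, 293, 257, 283
Mean correct RT = 2928/10 = 292.8000 ms
Proportion correct = 10/11
IES = 292.8000 / (10/11) = 322.080 ms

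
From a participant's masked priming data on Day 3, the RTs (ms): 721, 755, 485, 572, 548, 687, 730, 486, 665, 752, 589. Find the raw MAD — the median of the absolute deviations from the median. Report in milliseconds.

87 ms

Sorted: 485, 486, 548, 572, 589, 665, 687, 721, 730, 752, 755 → median = 665
|x − 665|: 56, 90, 180, 93, 117, 22, 65, 179, 0, 87, 76
Sorted deviations: 0, 22, 56, 65, 76, 87, 90, 93, 117, 179, 180 → MAD = 87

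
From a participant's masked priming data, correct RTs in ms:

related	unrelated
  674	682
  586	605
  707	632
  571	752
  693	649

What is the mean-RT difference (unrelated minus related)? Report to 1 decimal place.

M(related) = 3231/5 = 646.200
M(unrelated) = 3320/5 = 664.000
Difference = 664.000 − 646.200 = 17.800 ms

17.8 ms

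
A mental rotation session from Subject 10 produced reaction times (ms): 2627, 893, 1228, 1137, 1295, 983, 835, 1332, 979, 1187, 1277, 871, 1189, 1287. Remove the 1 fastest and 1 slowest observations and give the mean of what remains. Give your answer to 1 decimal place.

1138.2 ms

Sorted: 835, 871, 893, 979, 983, 1137, 1187, 1189, 1228, 1277, 1287, 1295, 1332, 2627
Drop lowest 1 (835) and highest 1 (2627)
Remaining (n=12): Σ = 13658, mean = 13658/12 = 1138.167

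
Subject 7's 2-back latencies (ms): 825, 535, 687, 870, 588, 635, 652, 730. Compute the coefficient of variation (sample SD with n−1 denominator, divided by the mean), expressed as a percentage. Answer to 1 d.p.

n = 8, Σ = 5522, M = 690.2500
Σ(x−M)² = 91131.500; s = √(91131.500/7) = 114.0999
CV = 114.0999 / 690.2500 = 0.16530 = 16.530%

16.5%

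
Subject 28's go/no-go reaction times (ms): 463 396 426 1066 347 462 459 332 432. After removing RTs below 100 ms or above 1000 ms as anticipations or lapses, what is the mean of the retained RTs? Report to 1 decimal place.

414.6 ms

Excluded: 1066
Retained (n=8): Σ = 3317
Mean = 3317/8 = 414.6250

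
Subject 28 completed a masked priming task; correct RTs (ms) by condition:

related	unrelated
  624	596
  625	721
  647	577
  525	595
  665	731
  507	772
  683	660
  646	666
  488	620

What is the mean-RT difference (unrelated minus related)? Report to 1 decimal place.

58.7 ms

M(related) = 5410/9 = 601.111
M(unrelated) = 5938/9 = 659.778
Difference = 659.778 − 601.111 = 58.667 ms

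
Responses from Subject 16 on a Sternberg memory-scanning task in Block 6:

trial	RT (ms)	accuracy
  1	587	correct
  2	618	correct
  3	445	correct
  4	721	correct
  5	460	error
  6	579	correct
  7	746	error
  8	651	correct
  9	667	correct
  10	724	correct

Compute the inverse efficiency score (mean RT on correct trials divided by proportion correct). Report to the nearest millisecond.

780 ms

Correct trials (n=8): 587, 618, 445, 721, 579, 651, 667, 724
Mean correct RT = 4992/8 = 624.0000 ms
Proportion correct = 8/10
IES = 624.0000 / (8/10) = 780.000 ms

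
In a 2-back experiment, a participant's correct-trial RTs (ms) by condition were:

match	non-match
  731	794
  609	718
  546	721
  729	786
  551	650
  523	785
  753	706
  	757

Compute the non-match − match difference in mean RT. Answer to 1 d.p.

105.1 ms

M(match) = 4442/7 = 634.571
M(non-match) = 5917/8 = 739.625
Difference = 739.625 − 634.571 = 105.054 ms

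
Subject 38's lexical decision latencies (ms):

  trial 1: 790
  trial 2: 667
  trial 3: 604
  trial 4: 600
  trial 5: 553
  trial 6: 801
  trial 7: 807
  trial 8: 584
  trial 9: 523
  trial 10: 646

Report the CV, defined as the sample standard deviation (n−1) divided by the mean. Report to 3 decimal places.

n = 10, Σ = 6575, M = 657.5000
Σ(x−M)² = 101302.500; s = √(101302.500/9) = 106.0935
CV = 106.0935 / 657.5000 = 0.16136

0.161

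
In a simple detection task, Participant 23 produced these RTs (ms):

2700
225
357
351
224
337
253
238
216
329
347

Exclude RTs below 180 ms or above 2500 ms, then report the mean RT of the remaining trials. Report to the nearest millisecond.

Excluded: 2700
Retained (n=10): Σ = 2877
Mean = 2877/10 = 287.7000

288 ms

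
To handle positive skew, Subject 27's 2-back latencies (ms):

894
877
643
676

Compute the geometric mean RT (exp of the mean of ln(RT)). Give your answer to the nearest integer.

764 ms

ln(RT): 6.7957, 6.7765, 6.4661, 6.5162
Mean ln(RT) = 26.5546/4 = 6.63864
Geometric mean = exp(6.63864) = 764.05 ms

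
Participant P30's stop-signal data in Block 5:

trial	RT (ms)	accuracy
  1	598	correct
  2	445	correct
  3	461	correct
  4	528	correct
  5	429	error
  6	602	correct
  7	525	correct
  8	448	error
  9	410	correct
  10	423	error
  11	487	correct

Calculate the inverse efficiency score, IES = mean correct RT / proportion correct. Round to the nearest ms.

697 ms

Correct trials (n=8): 598, 445, 461, 528, 602, 525, 410, 487
Mean correct RT = 4056/8 = 507.0000 ms
Proportion correct = 8/11
IES = 507.0000 / (8/11) = 697.125 ms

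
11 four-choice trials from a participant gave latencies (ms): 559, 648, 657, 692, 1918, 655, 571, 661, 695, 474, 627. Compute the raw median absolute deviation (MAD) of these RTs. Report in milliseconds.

37 ms

Sorted: 474, 559, 571, 627, 648, 655, 657, 661, 692, 695, 1918 → median = 655
|x − 655|: 96, 7, 2, 37, 1263, 0, 84, 6, 40, 181, 28
Sorted deviations: 0, 2, 6, 7, 28, 37, 40, 84, 96, 181, 1263 → MAD = 37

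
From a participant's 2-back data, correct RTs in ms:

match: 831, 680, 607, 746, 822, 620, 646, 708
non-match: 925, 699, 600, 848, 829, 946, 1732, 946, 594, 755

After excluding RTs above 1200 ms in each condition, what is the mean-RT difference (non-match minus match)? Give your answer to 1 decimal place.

86.1 ms

non-match: exclude 1732
M(match) = 5660/8 = 707.500
M(non-match) = 7142/9 = 793.556
Difference = 793.556 − 707.500 = 86.056 ms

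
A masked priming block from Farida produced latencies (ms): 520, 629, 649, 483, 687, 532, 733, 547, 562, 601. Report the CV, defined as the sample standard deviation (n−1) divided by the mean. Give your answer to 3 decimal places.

0.134

n = 10, Σ = 5943, M = 594.3000
Σ(x−M)² = 57142.100; s = √(57142.100/9) = 79.6814
CV = 79.6814 / 594.3000 = 0.13408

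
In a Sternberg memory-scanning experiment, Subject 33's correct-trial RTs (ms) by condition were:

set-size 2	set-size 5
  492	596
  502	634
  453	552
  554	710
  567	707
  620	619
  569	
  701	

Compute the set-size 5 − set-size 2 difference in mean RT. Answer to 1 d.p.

79.1 ms

M(set-size 2) = 4458/8 = 557.250
M(set-size 5) = 3818/6 = 636.333
Difference = 636.333 − 557.250 = 79.083 ms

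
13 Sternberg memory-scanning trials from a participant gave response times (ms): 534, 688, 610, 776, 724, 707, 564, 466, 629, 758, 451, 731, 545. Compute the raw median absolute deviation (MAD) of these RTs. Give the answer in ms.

95 ms

Sorted: 451, 466, 534, 545, 564, 610, 629, 688, 707, 724, 731, 758, 776 → median = 629
|x − 629|: 95, 59, 19, 147, 95, 78, 65, 163, 0, 129, 178, 102, 84
Sorted deviations: 0, 19, 59, 65, 78, 84, 95, 95, 102, 129, 147, 163, 178 → MAD = 95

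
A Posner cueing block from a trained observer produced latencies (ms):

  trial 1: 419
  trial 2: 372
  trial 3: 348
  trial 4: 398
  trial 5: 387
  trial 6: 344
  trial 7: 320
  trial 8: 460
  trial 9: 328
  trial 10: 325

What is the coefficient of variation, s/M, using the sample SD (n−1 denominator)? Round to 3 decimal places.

n = 10, Σ = 3701, M = 370.1000
Σ(x−M)² = 19026.900; s = √(19026.900/9) = 45.9793
CV = 45.9793 / 370.1000 = 0.12423

0.124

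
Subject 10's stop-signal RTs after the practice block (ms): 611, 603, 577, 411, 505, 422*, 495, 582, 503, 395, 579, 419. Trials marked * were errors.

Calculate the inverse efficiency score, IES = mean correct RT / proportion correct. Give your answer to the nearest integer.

563 ms

Correct trials (n=11): 611, 603, 577, 411, 505, 495, 582, 503, 395, 579, 419
Mean correct RT = 5680/11 = 516.3636 ms
Proportion correct = 11/12
IES = 516.3636 / (11/12) = 563.306 ms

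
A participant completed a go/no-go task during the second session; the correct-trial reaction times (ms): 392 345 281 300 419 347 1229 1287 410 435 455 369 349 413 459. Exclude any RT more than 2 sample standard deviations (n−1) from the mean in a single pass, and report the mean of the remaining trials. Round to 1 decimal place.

382.6 ms

n = 15, ΣRT = 7490, M = 499.333
Σ(x−M)² = 1367985.33; s = √(1367985.33/14) = 312.591
Cutoffs: 499.333 ± 2·312.591 → [-125.8, 1124.5]
Outside: 1229, 1287 → excluded.
Retained (n=13): Σ = 4974, mean = 4974/13 = 382.615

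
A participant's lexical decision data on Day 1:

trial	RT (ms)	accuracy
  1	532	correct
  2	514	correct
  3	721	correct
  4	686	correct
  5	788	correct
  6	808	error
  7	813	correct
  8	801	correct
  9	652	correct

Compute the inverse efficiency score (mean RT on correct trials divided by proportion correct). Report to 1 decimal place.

Correct trials (n=8): 532, 514, 721, 686, 788, 813, 801, 652
Mean correct RT = 5507/8 = 688.3750 ms
Proportion correct = 8/9
IES = 688.3750 / (8/9) = 774.422 ms

774.4 ms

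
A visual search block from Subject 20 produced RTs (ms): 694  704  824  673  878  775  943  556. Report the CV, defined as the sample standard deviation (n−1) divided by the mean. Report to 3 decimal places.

n = 8, Σ = 6047, M = 755.8750
Σ(x−M)² = 108274.875; s = √(108274.875/7) = 124.3698
CV = 124.3698 / 755.8750 = 0.16454

0.165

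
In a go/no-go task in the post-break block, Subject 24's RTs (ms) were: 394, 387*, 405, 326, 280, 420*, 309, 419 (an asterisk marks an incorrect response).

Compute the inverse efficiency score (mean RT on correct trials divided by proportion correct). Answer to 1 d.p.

Correct trials (n=6): 394, 405, 326, 280, 309, 419
Mean correct RT = 2133/6 = 355.5000 ms
Proportion correct = 6/8
IES = 355.5000 / (6/8) = 474.000 ms

474.0 ms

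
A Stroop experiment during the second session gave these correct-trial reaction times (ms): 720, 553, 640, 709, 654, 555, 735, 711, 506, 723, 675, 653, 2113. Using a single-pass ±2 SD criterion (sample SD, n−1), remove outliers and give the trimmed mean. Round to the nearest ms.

653 ms

n = 13, ΣRT = 9947, M = 765.154
Σ(x−M)² = 2032559.69; s = √(2032559.69/12) = 411.558
Cutoffs: 765.154 ± 2·411.558 → [-58.0, 1588.3]
Outside: 2113 → excluded.
Retained (n=12): Σ = 7834, mean = 7834/12 = 652.833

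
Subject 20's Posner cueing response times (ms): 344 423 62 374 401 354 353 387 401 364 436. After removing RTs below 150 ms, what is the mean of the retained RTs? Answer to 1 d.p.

383.7 ms

Excluded: 62
Retained (n=10): Σ = 3837
Mean = 3837/10 = 383.7000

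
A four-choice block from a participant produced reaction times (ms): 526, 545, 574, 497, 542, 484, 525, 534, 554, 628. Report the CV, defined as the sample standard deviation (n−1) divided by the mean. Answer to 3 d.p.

0.074

n = 10, Σ = 5409, M = 540.9000
Σ(x−M)² = 14558.900; s = √(14558.900/9) = 40.2201
CV = 40.2201 / 540.9000 = 0.07436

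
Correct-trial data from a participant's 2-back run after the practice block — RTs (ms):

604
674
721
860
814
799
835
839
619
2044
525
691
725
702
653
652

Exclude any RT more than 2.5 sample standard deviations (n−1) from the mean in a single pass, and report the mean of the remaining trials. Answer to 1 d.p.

n = 16, ΣRT = 12757, M = 797.312
Σ(x−M)² = 1793505.44; s = √(1793505.44/15) = 345.785
Cutoffs: 797.312 ± 2.5·345.785 → [-67.1, 1661.8]
Outside: 2044 → excluded.
Retained (n=15): Σ = 10713, mean = 10713/15 = 714.200

714.2 ms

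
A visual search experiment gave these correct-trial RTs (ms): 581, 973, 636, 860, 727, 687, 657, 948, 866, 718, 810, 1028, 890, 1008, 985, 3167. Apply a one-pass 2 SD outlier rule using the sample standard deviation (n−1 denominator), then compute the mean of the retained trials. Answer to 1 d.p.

824.9 ms

n = 16, ΣRT = 15541, M = 971.312
Σ(x−M)² = 5450711.44; s = √(5450711.44/15) = 602.811
Cutoffs: 971.312 ± 2·602.811 → [-234.3, 2176.9]
Outside: 3167 → excluded.
Retained (n=15): Σ = 12374, mean = 12374/15 = 824.933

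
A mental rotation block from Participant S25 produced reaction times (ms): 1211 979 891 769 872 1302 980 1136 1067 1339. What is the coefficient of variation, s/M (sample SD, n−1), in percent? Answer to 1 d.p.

n = 10, Σ = 10546, M = 1054.6000
Σ(x−M)² = 326286.400; s = √(326286.400/9) = 190.4049
CV = 190.4049 / 1054.6000 = 0.18055 = 18.055%

18.1%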